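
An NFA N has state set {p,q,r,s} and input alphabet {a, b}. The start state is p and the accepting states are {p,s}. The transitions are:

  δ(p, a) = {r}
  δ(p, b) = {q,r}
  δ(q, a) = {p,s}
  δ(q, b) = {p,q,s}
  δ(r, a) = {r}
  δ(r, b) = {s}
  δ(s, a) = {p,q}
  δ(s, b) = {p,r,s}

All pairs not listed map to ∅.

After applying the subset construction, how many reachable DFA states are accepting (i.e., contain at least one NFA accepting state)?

Start state of the DFA: {p}.
{p} --a--> {r}  [new]
{p} --b--> {q,r}  [new]
{r} --a--> {r}  [seen]
{r} --b--> {s}  [new]
{q,r} --a--> {p,r,s}  [new]
{q,r} --b--> {p,q,s}  [new]
{s} --a--> {p,q}  [new]
{s} --b--> {p,r,s}  [seen]
{p,r,s} --a--> {p,q,r}  [new]
{p,r,s} --b--> {p,q,r,s}  [new]
{p,q,s} --a--> {p,q,r,s}  [seen]
{p,q,s} --b--> {p,q,r,s}  [seen]
{p,q} --a--> {p,r,s}  [seen]
{p,q} --b--> {p,q,r,s}  [seen]
{p,q,r} --a--> {p,r,s}  [seen]
{p,q,r} --b--> {p,q,r,s}  [seen]
{p,q,r,s} --a--> {p,q,r,s}  [seen]
{p,q,r,s} --b--> {p,q,r,s}  [seen]
Reachable DFA states: {p}, {r}, {q,r}, {s}, {p,r,s}, {p,q,s}, {p,q}, {p,q,r}, {p,q,r,s}.
Accepting DFA states (contain an NFA accepting state): {p}, {s}, {p,r,s}, {p,q,s}, {p,q}, {p,q,r}, {p,q,r,s}.

7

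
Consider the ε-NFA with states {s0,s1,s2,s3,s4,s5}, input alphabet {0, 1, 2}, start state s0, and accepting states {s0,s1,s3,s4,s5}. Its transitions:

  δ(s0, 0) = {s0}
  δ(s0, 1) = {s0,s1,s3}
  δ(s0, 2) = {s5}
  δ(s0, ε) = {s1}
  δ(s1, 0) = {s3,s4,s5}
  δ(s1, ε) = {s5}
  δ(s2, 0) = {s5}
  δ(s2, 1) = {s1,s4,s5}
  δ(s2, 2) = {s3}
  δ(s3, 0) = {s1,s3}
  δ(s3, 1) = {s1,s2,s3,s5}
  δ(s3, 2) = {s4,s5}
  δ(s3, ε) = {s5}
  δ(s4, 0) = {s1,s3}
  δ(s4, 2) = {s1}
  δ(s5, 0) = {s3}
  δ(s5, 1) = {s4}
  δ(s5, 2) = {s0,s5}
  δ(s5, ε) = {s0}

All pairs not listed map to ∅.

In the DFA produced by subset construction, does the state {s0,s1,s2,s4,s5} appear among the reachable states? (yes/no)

Start state of the DFA: {s0,s1,s5} (ε-closure of the NFA start).
{s0,s1,s5} --0--> {s0,s1,s3,s4,s5}  [new]
{s0,s1,s5} --1--> {s0,s1,s3,s4,s5}  [seen]
{s0,s1,s5} --2--> {s0,s1,s5}  [seen]
{s0,s1,s3,s4,s5} --0--> {s0,s1,s3,s4,s5}  [seen]
{s0,s1,s3,s4,s5} --1--> {s0,s1,s2,s3,s4,s5}  [new]
{s0,s1,s3,s4,s5} --2--> {s0,s1,s4,s5}  [new]
{s0,s1,s2,s3,s4,s5} --0--> {s0,s1,s3,s4,s5}  [seen]
{s0,s1,s2,s3,s4,s5} --1--> {s0,s1,s2,s3,s4,s5}  [seen]
{s0,s1,s2,s3,s4,s5} --2--> {s0,s1,s3,s4,s5}  [seen]
{s0,s1,s4,s5} --0--> {s0,s1,s3,s4,s5}  [seen]
{s0,s1,s4,s5} --1--> {s0,s1,s3,s4,s5}  [seen]
{s0,s1,s4,s5} --2--> {s0,s1,s5}  [seen]
Reachable DFA states: {s0,s1,s5}, {s0,s1,s3,s4,s5}, {s0,s1,s2,s3,s4,s5}, {s0,s1,s4,s5}.
{s0,s1,s2,s4,s5} is not among them.

no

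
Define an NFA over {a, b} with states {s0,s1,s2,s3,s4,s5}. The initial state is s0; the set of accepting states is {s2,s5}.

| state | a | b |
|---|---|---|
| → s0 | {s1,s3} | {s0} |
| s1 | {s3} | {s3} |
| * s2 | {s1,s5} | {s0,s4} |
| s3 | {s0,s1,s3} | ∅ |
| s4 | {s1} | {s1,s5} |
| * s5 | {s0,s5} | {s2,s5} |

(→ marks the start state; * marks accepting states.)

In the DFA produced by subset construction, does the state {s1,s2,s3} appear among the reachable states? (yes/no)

no

Start state of the DFA: {s0}.
{s0} --a--> {s1,s3}  [new]
{s0} --b--> {s0}  [seen]
{s1,s3} --a--> {s0,s1,s3}  [new]
{s1,s3} --b--> {s3}  [new]
{s0,s1,s3} --a--> {s0,s1,s3}  [seen]
{s0,s1,s3} --b--> {s0,s3}  [new]
{s3} --a--> {s0,s1,s3}  [seen]
{s3} --b--> ∅  [new]
{s0,s3} --a--> {s0,s1,s3}  [seen]
{s0,s3} --b--> {s0}  [seen]
∅ --a--> ∅  [seen]
∅ --b--> ∅  [seen]
Reachable DFA states: {s0}, {s1,s3}, {s0,s1,s3}, {s3}, {s0,s3}, ∅.
{s1,s2,s3} is not among them.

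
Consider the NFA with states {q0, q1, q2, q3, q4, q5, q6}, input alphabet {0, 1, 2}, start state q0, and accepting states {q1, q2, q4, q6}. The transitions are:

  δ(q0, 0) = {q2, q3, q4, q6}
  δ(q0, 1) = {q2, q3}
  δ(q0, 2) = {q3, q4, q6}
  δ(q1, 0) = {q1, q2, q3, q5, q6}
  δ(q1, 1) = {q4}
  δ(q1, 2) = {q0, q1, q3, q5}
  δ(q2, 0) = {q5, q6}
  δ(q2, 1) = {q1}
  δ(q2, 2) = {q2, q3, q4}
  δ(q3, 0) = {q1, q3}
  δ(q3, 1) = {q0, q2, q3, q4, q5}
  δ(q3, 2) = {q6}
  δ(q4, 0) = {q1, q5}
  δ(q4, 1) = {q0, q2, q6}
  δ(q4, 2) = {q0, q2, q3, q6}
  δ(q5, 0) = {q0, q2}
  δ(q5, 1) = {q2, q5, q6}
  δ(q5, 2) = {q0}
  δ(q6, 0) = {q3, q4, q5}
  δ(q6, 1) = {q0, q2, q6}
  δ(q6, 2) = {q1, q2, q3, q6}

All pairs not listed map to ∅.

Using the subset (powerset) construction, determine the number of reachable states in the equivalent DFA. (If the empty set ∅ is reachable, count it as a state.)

Start state of the DFA: {q0}.
{q0} --0--> {q2, q3, q4, q6}  [new]
{q0} --1--> {q2, q3}  [new]
{q0} --2--> {q3, q4, q6}  [new]
{q2, q3, q4, q6} --0--> {q1, q3, q4, q5, q6}  [new]
{q2, q3, q4, q6} --1--> {q0, q1, q2, q3, q4, q5, q6}  [new]
{q2, q3, q4, q6} --2--> {q0, q1, q2, q3, q4, q6}  [new]
{q2, q3} --0--> {q1, q3, q5, q6}  [new]
{q2, q3} --1--> {q0, q1, q2, q3, q4, q5}  [new]
{q2, q3} --2--> {q2, q3, q4, q6}  [seen]
{q3, q4, q6} --0--> {q1, q3, q4, q5}  [new]
{q3, q4, q6} --1--> {q0, q2, q3, q4, q5, q6}  [new]
{q3, q4, q6} --2--> {q0, q1, q2, q3, q6}  [new]
{q1, q3, q4, q5, q6} --0--> {q0, q1, q2, q3, q4, q5, q6}  [seen]
{q1, q3, q4, q5, q6} --1--> {q0, q2, q3, q4, q5, q6}  [seen]
{q1, q3, q4, q5, q6} --2--> {q0, q1, q2, q3, q5, q6}  [new]
{q0, q1, q2, q3, q4, q5, q6} --0--> {q0, q1, q2, q3, q4, q5, q6}  [seen]
{q0, q1, q2, q3, q4, q5, q6} --1--> {q0, q1, q2, q3, q4, q5, q6}  [seen]
{q0, q1, q2, q3, q4, q5, q6} --2--> {q0, q1, q2, q3, q4, q5, q6}  [seen]
{q0, q1, q2, q3, q4, q6} --0--> {q1, q2, q3, q4, q5, q6}  [new]
{q0, q1, q2, q3, q4, q6} --1--> {q0, q1, q2, q3, q4, q5, q6}  [seen]
{q0, q1, q2, q3, q4, q6} --2--> {q0, q1, q2, q3, q4, q5, q6}  [seen]
{q1, q3, q5, q6} --0--> {q0, q1, q2, q3, q4, q5, q6}  [seen]
{q1, q3, q5, q6} --1--> {q0, q2, q3, q4, q5, q6}  [seen]
{q1, q3, q5, q6} --2--> {q0, q1, q2, q3, q5, q6}  [seen]
{q0, q1, q2, q3, q4, q5} --0--> {q0, q1, q2, q3, q4, q5, q6}  [seen]
{q0, q1, q2, q3, q4, q5} --1--> {q0, q1, q2, q3, q4, q5, q6}  [seen]
{q0, q1, q2, q3, q4, q5} --2--> {q0, q1, q2, q3, q4, q5, q6}  [seen]
{q1, q3, q4, q5} --0--> {q0, q1, q2, q3, q5, q6}  [seen]
{q1, q3, q4, q5} --1--> {q0, q2, q3, q4, q5, q6}  [seen]
{q1, q3, q4, q5} --2--> {q0, q1, q2, q3, q5, q6}  [seen]
{q0, q2, q3, q4, q5, q6} --0--> {q0, q1, q2, q3, q4, q5, q6}  [seen]
{q0, q2, q3, q4, q5, q6} --1--> {q0, q1, q2, q3, q4, q5, q6}  [seen]
{q0, q2, q3, q4, q5, q6} --2--> {q0, q1, q2, q3, q4, q6}  [seen]
{q0, q1, q2, q3, q6} --0--> {q1, q2, q3, q4, q5, q6}  [seen]
{q0, q1, q2, q3, q6} --1--> {q0, q1, q2, q3, q4, q5, q6}  [seen]
{q0, q1, q2, q3, q6} --2--> {q0, q1, q2, q3, q4, q5, q6}  [seen]
{q0, q1, q2, q3, q5, q6} --0--> {q0, q1, q2, q3, q4, q5, q6}  [seen]
{q0, q1, q2, q3, q5, q6} --1--> {q0, q1, q2, q3, q4, q5, q6}  [seen]
{q0, q1, q2, q3, q5, q6} --2--> {q0, q1, q2, q3, q4, q5, q6}  [seen]
{q1, q2, q3, q4, q5, q6} --0--> {q0, q1, q2, q3, q4, q5, q6}  [seen]
{q1, q2, q3, q4, q5, q6} --1--> {q0, q1, q2, q3, q4, q5, q6}  [seen]
{q1, q2, q3, q4, q5, q6} --2--> {q0, q1, q2, q3, q4, q5, q6}  [seen]
Reachable DFA states: {q0}, {q2, q3, q4, q6}, {q2, q3}, {q3, q4, q6}, {q1, q3, q4, q5, q6}, {q0, q1, q2, q3, q4, q5, q6}, {q0, q1, q2, q3, q4, q6}, {q1, q3, q5, q6}, {q0, q1, q2, q3, q4, q5}, {q1, q3, q4, q5}, {q0, q2, q3, q4, q5, q6}, {q0, q1, q2, q3, q6}, {q0, q1, q2, q3, q5, q6}, {q1, q2, q3, q4, q5, q6}.

14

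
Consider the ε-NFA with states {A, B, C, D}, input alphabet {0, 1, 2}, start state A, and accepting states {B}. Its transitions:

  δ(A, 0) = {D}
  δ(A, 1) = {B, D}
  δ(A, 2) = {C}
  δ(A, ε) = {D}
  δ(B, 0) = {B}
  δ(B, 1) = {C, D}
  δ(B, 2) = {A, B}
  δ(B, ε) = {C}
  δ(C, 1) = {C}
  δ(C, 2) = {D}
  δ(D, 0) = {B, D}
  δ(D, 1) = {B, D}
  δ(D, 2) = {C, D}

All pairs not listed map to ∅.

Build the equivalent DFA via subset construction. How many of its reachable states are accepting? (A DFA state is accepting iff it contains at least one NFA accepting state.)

2

Start state of the DFA: {A, D} (ε-closure of the NFA start).
{A, D} --0--> {B, C, D}  [new]
{A, D} --1--> {B, C, D}  [seen]
{A, D} --2--> {C, D}  [new]
{B, C, D} --0--> {B, C, D}  [seen]
{B, C, D} --1--> {B, C, D}  [seen]
{B, C, D} --2--> {A, B, C, D}  [new]
{C, D} --0--> {B, C, D}  [seen]
{C, D} --1--> {B, C, D}  [seen]
{C, D} --2--> {C, D}  [seen]
{A, B, C, D} --0--> {B, C, D}  [seen]
{A, B, C, D} --1--> {B, C, D}  [seen]
{A, B, C, D} --2--> {A, B, C, D}  [seen]
Reachable DFA states: {A, D}, {B, C, D}, {C, D}, {A, B, C, D}.
Accepting DFA states (contain an NFA accepting state): {B, C, D}, {A, B, C, D}.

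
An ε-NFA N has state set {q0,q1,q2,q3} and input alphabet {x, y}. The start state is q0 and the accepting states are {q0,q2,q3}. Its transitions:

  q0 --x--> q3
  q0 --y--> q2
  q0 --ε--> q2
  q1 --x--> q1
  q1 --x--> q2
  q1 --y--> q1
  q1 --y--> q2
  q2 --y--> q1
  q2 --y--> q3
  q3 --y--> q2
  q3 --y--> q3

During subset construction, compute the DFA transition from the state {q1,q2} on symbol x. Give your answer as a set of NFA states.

{q1,q2}

δ(q1,x) = {q1,q2}; δ(q2,x) = ∅.
Union: {q1,q2}.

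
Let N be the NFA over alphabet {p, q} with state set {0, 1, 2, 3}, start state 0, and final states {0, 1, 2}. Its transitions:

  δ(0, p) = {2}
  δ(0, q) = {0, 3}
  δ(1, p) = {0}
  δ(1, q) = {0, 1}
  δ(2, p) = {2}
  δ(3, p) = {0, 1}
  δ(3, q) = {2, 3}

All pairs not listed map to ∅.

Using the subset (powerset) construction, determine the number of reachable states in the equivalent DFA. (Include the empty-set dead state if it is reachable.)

Start state of the DFA: {0}.
{0} --p--> {2}  [new]
{0} --q--> {0, 3}  [new]
{2} --p--> {2}  [seen]
{2} --q--> ∅  [new]
{0, 3} --p--> {0, 1, 2}  [new]
{0, 3} --q--> {0, 2, 3}  [new]
∅ --p--> ∅  [seen]
∅ --q--> ∅  [seen]
{0, 1, 2} --p--> {0, 2}  [new]
{0, 1, 2} --q--> {0, 1, 3}  [new]
{0, 2, 3} --p--> {0, 1, 2}  [seen]
{0, 2, 3} --q--> {0, 2, 3}  [seen]
{0, 2} --p--> {2}  [seen]
{0, 2} --q--> {0, 3}  [seen]
{0, 1, 3} --p--> {0, 1, 2}  [seen]
{0, 1, 3} --q--> {0, 1, 2, 3}  [new]
{0, 1, 2, 3} --p--> {0, 1, 2}  [seen]
{0, 1, 2, 3} --q--> {0, 1, 2, 3}  [seen]
Reachable DFA states: {0}, {2}, {0, 3}, ∅, {0, 1, 2}, {0, 2, 3}, {0, 2}, {0, 1, 3}, {0, 1, 2, 3}.

9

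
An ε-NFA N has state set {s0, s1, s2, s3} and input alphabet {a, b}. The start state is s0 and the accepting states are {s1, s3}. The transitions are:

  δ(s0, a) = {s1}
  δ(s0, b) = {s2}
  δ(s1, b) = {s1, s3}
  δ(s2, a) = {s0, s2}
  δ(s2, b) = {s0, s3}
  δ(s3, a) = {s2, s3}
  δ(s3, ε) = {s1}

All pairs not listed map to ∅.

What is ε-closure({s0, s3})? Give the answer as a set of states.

{s0, s1, s3}

Begin with {s0, s3}.
s3 →ε {s1}; add s1.
ε-closure = {s0, s1, s3}.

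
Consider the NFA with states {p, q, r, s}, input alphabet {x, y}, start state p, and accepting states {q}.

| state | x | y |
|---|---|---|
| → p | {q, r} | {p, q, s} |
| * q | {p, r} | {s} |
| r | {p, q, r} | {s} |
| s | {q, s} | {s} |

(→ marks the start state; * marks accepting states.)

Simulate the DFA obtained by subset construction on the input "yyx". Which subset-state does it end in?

Start: {p}.
δ(p,y) = {p, q, s}.
Union: {p, q, s}.
After y: {p, q, s}.
δ(p,y) = {p, q, s}; δ(q,y) = {s}; δ(s,y) = {s}.
Union: {p, q, s}.
After y: {p, q, s}.
δ(p,x) = {q, r}; δ(q,x) = {p, r}; δ(s,x) = {q, s}.
Union: {p, q, r, s}.
After x: {p, q, r, s}.

{p, q, r, s}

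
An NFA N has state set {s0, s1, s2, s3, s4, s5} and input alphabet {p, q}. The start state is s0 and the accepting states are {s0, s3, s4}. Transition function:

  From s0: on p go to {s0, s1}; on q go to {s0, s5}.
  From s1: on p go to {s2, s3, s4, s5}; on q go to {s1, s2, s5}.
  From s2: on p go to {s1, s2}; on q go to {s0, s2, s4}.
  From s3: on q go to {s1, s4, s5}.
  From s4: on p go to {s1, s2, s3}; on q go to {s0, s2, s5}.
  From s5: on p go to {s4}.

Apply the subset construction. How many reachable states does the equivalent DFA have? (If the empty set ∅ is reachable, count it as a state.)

Start state of the DFA: {s0}.
{s0} --p--> {s0, s1}  [new]
{s0} --q--> {s0, s5}  [new]
{s0, s1} --p--> {s0, s1, s2, s3, s4, s5}  [new]
{s0, s1} --q--> {s0, s1, s2, s5}  [new]
{s0, s5} --p--> {s0, s1, s4}  [new]
{s0, s5} --q--> {s0, s5}  [seen]
{s0, s1, s2, s3, s4, s5} --p--> {s0, s1, s2, s3, s4, s5}  [seen]
{s0, s1, s2, s3, s4, s5} --q--> {s0, s1, s2, s4, s5}  [new]
{s0, s1, s2, s5} --p--> {s0, s1, s2, s3, s4, s5}  [seen]
{s0, s1, s2, s5} --q--> {s0, s1, s2, s4, s5}  [seen]
{s0, s1, s4} --p--> {s0, s1, s2, s3, s4, s5}  [seen]
{s0, s1, s4} --q--> {s0, s1, s2, s5}  [seen]
{s0, s1, s2, s4, s5} --p--> {s0, s1, s2, s3, s4, s5}  [seen]
{s0, s1, s2, s4, s5} --q--> {s0, s1, s2, s4, s5}  [seen]
Reachable DFA states: {s0}, {s0, s1}, {s0, s5}, {s0, s1, s2, s3, s4, s5}, {s0, s1, s2, s5}, {s0, s1, s4}, {s0, s1, s2, s4, s5}.

7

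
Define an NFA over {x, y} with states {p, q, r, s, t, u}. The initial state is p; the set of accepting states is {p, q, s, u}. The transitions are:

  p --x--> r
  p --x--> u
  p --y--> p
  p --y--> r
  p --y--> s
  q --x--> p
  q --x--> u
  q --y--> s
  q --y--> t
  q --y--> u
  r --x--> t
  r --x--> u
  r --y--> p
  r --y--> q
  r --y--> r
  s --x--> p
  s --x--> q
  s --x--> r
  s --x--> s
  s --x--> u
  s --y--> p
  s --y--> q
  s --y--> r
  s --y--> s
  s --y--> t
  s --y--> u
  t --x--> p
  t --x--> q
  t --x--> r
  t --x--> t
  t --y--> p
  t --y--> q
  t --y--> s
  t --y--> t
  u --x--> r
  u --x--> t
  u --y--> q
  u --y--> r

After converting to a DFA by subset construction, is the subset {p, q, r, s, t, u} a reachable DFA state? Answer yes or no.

Start state of the DFA: {p}.
{p} --x--> {r, u}  [new]
{p} --y--> {p, r, s}  [new]
{r, u} --x--> {r, t, u}  [new]
{r, u} --y--> {p, q, r}  [new]
{p, r, s} --x--> {p, q, r, s, t, u}  [new]
{p, r, s} --y--> {p, q, r, s, t, u}  [seen]
{r, t, u} --x--> {p, q, r, t, u}  [new]
{r, t, u} --y--> {p, q, r, s, t}  [new]
{p, q, r} --x--> {p, r, t, u}  [new]
{p, q, r} --y--> {p, q, r, s, t, u}  [seen]
{p, q, r, s, t, u} --x--> {p, q, r, s, t, u}  [seen]
{p, q, r, s, t, u} --y--> {p, q, r, s, t, u}  [seen]
{p, q, r, t, u} --x--> {p, q, r, t, u}  [seen]
{p, q, r, t, u} --y--> {p, q, r, s, t, u}  [seen]
{p, q, r, s, t} --x--> {p, q, r, s, t, u}  [seen]
{p, q, r, s, t} --y--> {p, q, r, s, t, u}  [seen]
{p, r, t, u} --x--> {p, q, r, t, u}  [seen]
{p, r, t, u} --y--> {p, q, r, s, t}  [seen]
Reachable DFA states: {p}, {r, u}, {p, r, s}, {r, t, u}, {p, q, r}, {p, q, r, s, t, u}, {p, q, r, t, u}, {p, q, r, s, t}, {p, r, t, u}.
{p, q, r, s, t, u} is among them.

yes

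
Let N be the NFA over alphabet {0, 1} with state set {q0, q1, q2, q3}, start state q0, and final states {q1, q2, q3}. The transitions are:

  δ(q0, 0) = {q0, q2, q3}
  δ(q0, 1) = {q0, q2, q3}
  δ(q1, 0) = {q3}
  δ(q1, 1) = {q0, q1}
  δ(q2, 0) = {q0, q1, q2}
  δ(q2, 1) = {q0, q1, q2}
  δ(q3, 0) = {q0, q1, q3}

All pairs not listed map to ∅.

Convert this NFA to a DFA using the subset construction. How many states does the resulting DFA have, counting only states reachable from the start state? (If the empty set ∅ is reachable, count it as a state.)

Start state of the DFA: {q0}.
{q0} --0--> {q0, q2, q3}  [new]
{q0} --1--> {q0, q2, q3}  [seen]
{q0, q2, q3} --0--> {q0, q1, q2, q3}  [new]
{q0, q2, q3} --1--> {q0, q1, q2, q3}  [seen]
{q0, q1, q2, q3} --0--> {q0, q1, q2, q3}  [seen]
{q0, q1, q2, q3} --1--> {q0, q1, q2, q3}  [seen]
Reachable DFA states: {q0}, {q0, q2, q3}, {q0, q1, q2, q3}.

3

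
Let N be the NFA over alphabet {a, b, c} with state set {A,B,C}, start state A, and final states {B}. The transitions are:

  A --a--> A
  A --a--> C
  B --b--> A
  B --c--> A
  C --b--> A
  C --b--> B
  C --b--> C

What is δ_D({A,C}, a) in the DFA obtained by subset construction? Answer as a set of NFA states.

{A,C}

δ(A,a) = {A,C}; δ(C,a) = ∅.
Union: {A,C}.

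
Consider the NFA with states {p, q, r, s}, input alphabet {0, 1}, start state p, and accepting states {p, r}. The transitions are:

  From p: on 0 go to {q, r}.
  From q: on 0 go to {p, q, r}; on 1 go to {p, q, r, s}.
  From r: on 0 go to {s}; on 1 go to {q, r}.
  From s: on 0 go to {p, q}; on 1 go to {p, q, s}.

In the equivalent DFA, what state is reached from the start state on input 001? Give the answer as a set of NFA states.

{p, q, r, s}

Start: {p}.
δ(p,0) = {q, r}.
Union: {q, r}.
After 0: {q, r}.
δ(q,0) = {p, q, r}; δ(r,0) = {s}.
Union: {p, q, r, s}.
After 0: {p, q, r, s}.
δ(p,1) = ∅; δ(q,1) = {p, q, r, s}; δ(r,1) = {q, r}; δ(s,1) = {p, q, s}.
Union: {p, q, r, s}.
After 1: {p, q, r, s}.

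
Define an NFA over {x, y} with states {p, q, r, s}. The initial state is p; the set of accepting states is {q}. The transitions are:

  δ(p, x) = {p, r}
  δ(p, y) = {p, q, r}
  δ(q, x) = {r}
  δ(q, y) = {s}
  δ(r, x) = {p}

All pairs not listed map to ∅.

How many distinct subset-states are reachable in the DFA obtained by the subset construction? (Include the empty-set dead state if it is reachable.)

4

Start state of the DFA: {p}.
{p} --x--> {p, r}  [new]
{p} --y--> {p, q, r}  [new]
{p, r} --x--> {p, r}  [seen]
{p, r} --y--> {p, q, r}  [seen]
{p, q, r} --x--> {p, r}  [seen]
{p, q, r} --y--> {p, q, r, s}  [new]
{p, q, r, s} --x--> {p, r}  [seen]
{p, q, r, s} --y--> {p, q, r, s}  [seen]
Reachable DFA states: {p}, {p, r}, {p, q, r}, {p, q, r, s}.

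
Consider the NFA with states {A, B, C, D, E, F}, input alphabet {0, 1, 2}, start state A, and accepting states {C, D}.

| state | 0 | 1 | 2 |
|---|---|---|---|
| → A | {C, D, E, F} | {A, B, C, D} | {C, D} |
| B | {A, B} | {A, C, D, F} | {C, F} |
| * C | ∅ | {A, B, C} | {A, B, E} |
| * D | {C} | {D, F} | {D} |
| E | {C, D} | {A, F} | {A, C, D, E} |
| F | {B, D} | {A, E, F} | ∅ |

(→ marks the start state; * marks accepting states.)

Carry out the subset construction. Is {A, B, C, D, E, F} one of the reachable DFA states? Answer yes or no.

yes

Start state of the DFA: {A}.
{A} --0--> {C, D, E, F}  [new]
{A} --1--> {A, B, C, D}  [new]
{A} --2--> {C, D}  [new]
{C, D, E, F} --0--> {B, C, D}  [new]
{C, D, E, F} --1--> {A, B, C, D, E, F}  [new]
{C, D, E, F} --2--> {A, B, C, D, E}  [new]
{A, B, C, D} --0--> {A, B, C, D, E, F}  [seen]
{A, B, C, D} --1--> {A, B, C, D, F}  [new]
{A, B, C, D} --2--> {A, B, C, D, E, F}  [seen]
{C, D} --0--> {C}  [new]
{C, D} --1--> {A, B, C, D, F}  [seen]
{C, D} --2--> {A, B, D, E}  [new]
{B, C, D} --0--> {A, B, C}  [new]
{B, C, D} --1--> {A, B, C, D, F}  [seen]
{B, C, D} --2--> {A, B, C, D, E, F}  [seen]
{A, B, C, D, E, F} --0--> {A, B, C, D, E, F}  [seen]
{A, B, C, D, E, F} --1--> {A, B, C, D, E, F}  [seen]
{A, B, C, D, E, F} --2--> {A, B, C, D, E, F}  [seen]
{A, B, C, D, E} --0--> {A, B, C, D, E, F}  [seen]
{A, B, C, D, E} --1--> {A, B, C, D, F}  [seen]
{A, B, C, D, E} --2--> {A, B, C, D, E, F}  [seen]
{A, B, C, D, F} --0--> {A, B, C, D, E, F}  [seen]
{A, B, C, D, F} --1--> {A, B, C, D, E, F}  [seen]
{A, B, C, D, F} --2--> {A, B, C, D, E, F}  [seen]
{C} --0--> ∅  [new]
{C} --1--> {A, B, C}  [seen]
{C} --2--> {A, B, E}  [new]
{A, B, D, E} --0--> {A, B, C, D, E, F}  [seen]
{A, B, D, E} --1--> {A, B, C, D, F}  [seen]
{A, B, D, E} --2--> {A, C, D, E, F}  [new]
{A, B, C} --0--> {A, B, C, D, E, F}  [seen]
{A, B, C} --1--> {A, B, C, D, F}  [seen]
{A, B, C} --2--> {A, B, C, D, E, F}  [seen]
∅ --0--> ∅  [seen]
∅ --1--> ∅  [seen]
∅ --2--> ∅  [seen]
{A, B, E} --0--> {A, B, C, D, E, F}  [seen]
{A, B, E} --1--> {A, B, C, D, F}  [seen]
{A, B, E} --2--> {A, C, D, E, F}  [seen]
{A, C, D, E, F} --0--> {B, C, D, E, F}  [new]
{A, C, D, E, F} --1--> {A, B, C, D, E, F}  [seen]
{A, C, D, E, F} --2--> {A, B, C, D, E}  [seen]
{B, C, D, E, F} --0--> {A, B, C, D}  [seen]
{B, C, D, E, F} --1--> {A, B, C, D, E, F}  [seen]
{B, C, D, E, F} --2--> {A, B, C, D, E, F}  [seen]
Reachable DFA states: {A}, {C, D, E, F}, {A, B, C, D}, {C, D}, {B, C, D}, {A, B, C, D, E, F}, {A, B, C, D, E}, {A, B, C, D, F}, {C}, {A, B, D, E}, {A, B, C}, ∅, {A, B, E}, {A, C, D, E, F}, {B, C, D, E, F}.
{A, B, C, D, E, F} is among them.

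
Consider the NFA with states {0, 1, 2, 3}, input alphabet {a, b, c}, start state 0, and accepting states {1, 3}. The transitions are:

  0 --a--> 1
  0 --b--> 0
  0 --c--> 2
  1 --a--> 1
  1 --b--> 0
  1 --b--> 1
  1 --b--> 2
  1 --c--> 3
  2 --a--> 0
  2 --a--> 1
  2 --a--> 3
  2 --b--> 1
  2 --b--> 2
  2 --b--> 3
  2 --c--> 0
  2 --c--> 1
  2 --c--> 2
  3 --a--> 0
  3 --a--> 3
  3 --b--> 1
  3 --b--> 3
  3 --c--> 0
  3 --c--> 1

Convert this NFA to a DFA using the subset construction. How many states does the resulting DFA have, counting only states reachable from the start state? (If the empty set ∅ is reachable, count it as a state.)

12

Start state of the DFA: {0}.
{0} --a--> {1}  [new]
{0} --b--> {0}  [seen]
{0} --c--> {2}  [new]
{1} --a--> {1}  [seen]
{1} --b--> {0, 1, 2}  [new]
{1} --c--> {3}  [new]
{2} --a--> {0, 1, 3}  [new]
{2} --b--> {1, 2, 3}  [new]
{2} --c--> {0, 1, 2}  [seen]
{0, 1, 2} --a--> {0, 1, 3}  [seen]
{0, 1, 2} --b--> {0, 1, 2, 3}  [new]
{0, 1, 2} --c--> {0, 1, 2, 3}  [seen]
{3} --a--> {0, 3}  [new]
{3} --b--> {1, 3}  [new]
{3} --c--> {0, 1}  [new]
{0, 1, 3} --a--> {0, 1, 3}  [seen]
{0, 1, 3} --b--> {0, 1, 2, 3}  [seen]
{0, 1, 3} --c--> {0, 1, 2, 3}  [seen]
{1, 2, 3} --a--> {0, 1, 3}  [seen]
{1, 2, 3} --b--> {0, 1, 2, 3}  [seen]
{1, 2, 3} --c--> {0, 1, 2, 3}  [seen]
{0, 1, 2, 3} --a--> {0, 1, 3}  [seen]
{0, 1, 2, 3} --b--> {0, 1, 2, 3}  [seen]
{0, 1, 2, 3} --c--> {0, 1, 2, 3}  [seen]
{0, 3} --a--> {0, 1, 3}  [seen]
{0, 3} --b--> {0, 1, 3}  [seen]
{0, 3} --c--> {0, 1, 2}  [seen]
{1, 3} --a--> {0, 1, 3}  [seen]
{1, 3} --b--> {0, 1, 2, 3}  [seen]
{1, 3} --c--> {0, 1, 3}  [seen]
{0, 1} --a--> {1}  [seen]
{0, 1} --b--> {0, 1, 2}  [seen]
{0, 1} --c--> {2, 3}  [new]
{2, 3} --a--> {0, 1, 3}  [seen]
{2, 3} --b--> {1, 2, 3}  [seen]
{2, 3} --c--> {0, 1, 2}  [seen]
Reachable DFA states: {0}, {1}, {2}, {0, 1, 2}, {3}, {0, 1, 3}, {1, 2, 3}, {0, 1, 2, 3}, {0, 3}, {1, 3}, {0, 1}, {2, 3}.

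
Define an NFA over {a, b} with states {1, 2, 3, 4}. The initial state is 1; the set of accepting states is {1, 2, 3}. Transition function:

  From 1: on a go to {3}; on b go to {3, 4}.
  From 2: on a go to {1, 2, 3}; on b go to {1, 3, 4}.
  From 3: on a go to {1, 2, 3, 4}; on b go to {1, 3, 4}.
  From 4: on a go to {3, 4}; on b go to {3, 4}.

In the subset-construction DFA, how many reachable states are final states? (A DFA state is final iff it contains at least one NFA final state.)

Start state of the DFA: {1}.
{1} --a--> {3}  [new]
{1} --b--> {3, 4}  [new]
{3} --a--> {1, 2, 3, 4}  [new]
{3} --b--> {1, 3, 4}  [new]
{3, 4} --a--> {1, 2, 3, 4}  [seen]
{3, 4} --b--> {1, 3, 4}  [seen]
{1, 2, 3, 4} --a--> {1, 2, 3, 4}  [seen]
{1, 2, 3, 4} --b--> {1, 3, 4}  [seen]
{1, 3, 4} --a--> {1, 2, 3, 4}  [seen]
{1, 3, 4} --b--> {1, 3, 4}  [seen]
Reachable DFA states: {1}, {3}, {3, 4}, {1, 2, 3, 4}, {1, 3, 4}.
Accepting DFA states (contain an NFA accepting state): {1}, {3}, {3, 4}, {1, 2, 3, 4}, {1, 3, 4}.

5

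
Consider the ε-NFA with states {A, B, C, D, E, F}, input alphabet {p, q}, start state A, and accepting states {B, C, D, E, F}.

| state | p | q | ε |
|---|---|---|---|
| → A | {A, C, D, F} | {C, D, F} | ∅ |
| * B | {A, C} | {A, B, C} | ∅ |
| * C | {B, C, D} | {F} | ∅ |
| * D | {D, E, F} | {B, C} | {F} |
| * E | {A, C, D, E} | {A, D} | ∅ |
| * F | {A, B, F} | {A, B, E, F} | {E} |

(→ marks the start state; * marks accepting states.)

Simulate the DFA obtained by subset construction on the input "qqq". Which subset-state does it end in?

{A, B, C, D, E, F}

Start: {A}.
δ(A,q) = {C, D, F}.
Union: {C, D, F}.
ε-closure gives {C, D, E, F}.
After q: {C, D, E, F}.
δ(C,q) = {F}; δ(D,q) = {B, C}; δ(E,q) = {A, D}; δ(F,q) = {A, B, E, F}.
Union: {A, B, C, D, E, F}.
After q: {A, B, C, D, E, F}.
δ(A,q) = {C, D, F}; δ(B,q) = {A, B, C}; δ(C,q) = {F}; δ(D,q) = {B, C}; δ(E,q) = {A, D}; δ(F,q) = {A, B, E, F}.
Union: {A, B, C, D, E, F}.
After q: {A, B, C, D, E, F}.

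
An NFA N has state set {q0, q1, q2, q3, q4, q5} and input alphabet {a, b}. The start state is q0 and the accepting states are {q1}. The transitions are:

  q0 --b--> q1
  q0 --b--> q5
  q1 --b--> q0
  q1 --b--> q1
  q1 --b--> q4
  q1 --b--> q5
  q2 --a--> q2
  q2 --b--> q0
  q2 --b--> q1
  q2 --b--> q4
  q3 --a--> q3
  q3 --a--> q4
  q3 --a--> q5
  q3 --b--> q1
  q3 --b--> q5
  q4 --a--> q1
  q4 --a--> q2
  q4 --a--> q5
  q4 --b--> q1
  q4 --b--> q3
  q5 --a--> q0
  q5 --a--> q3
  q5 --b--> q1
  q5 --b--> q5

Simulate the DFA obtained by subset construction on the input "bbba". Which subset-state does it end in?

Start: {q0}.
δ(q0,b) = {q1, q5}.
Union: {q1, q5}.
After b: {q1, q5}.
δ(q1,b) = {q0, q1, q4, q5}; δ(q5,b) = {q1, q5}.
Union: {q0, q1, q4, q5}.
After b: {q0, q1, q4, q5}.
δ(q0,b) = {q1, q5}; δ(q1,b) = {q0, q1, q4, q5}; δ(q4,b) = {q1, q3}; δ(q5,b) = {q1, q5}.
Union: {q0, q1, q3, q4, q5}.
After b: {q0, q1, q3, q4, q5}.
δ(q0,a) = ∅; δ(q1,a) = ∅; δ(q3,a) = {q3, q4, q5}; δ(q4,a) = {q1, q2, q5}; δ(q5,a) = {q0, q3}.
Union: {q0, q1, q2, q3, q4, q5}.
After a: {q0, q1, q2, q3, q4, q5}.

{q0, q1, q2, q3, q4, q5}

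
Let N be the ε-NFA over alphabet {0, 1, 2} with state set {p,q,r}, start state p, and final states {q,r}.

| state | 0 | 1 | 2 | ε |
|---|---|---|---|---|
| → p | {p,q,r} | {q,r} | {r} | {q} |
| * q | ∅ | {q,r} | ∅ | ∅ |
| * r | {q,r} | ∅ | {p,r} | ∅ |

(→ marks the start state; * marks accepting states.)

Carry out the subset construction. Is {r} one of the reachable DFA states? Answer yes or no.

yes

Start state of the DFA: {p,q} (ε-closure of the NFA start).
{p,q} --0--> {p,q,r}  [new]
{p,q} --1--> {q,r}  [new]
{p,q} --2--> {r}  [new]
{p,q,r} --0--> {p,q,r}  [seen]
{p,q,r} --1--> {q,r}  [seen]
{p,q,r} --2--> {p,q,r}  [seen]
{q,r} --0--> {q,r}  [seen]
{q,r} --1--> {q,r}  [seen]
{q,r} --2--> {p,q,r}  [seen]
{r} --0--> {q,r}  [seen]
{r} --1--> ∅  [new]
{r} --2--> {p,q,r}  [seen]
∅ --0--> ∅  [seen]
∅ --1--> ∅  [seen]
∅ --2--> ∅  [seen]
Reachable DFA states: {p,q}, {p,q,r}, {q,r}, {r}, ∅.
{r} is among them.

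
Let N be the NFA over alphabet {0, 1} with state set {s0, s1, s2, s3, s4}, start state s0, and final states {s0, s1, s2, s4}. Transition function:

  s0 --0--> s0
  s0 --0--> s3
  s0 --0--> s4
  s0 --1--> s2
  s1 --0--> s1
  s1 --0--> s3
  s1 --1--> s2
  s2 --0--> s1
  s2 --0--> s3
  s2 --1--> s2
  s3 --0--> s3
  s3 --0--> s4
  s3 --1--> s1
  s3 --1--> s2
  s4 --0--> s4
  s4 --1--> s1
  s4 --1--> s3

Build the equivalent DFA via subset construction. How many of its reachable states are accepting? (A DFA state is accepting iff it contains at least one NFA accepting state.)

7

Start state of the DFA: {s0}.
{s0} --0--> {s0, s3, s4}  [new]
{s0} --1--> {s2}  [new]
{s0, s3, s4} --0--> {s0, s3, s4}  [seen]
{s0, s3, s4} --1--> {s1, s2, s3}  [new]
{s2} --0--> {s1, s3}  [new]
{s2} --1--> {s2}  [seen]
{s1, s2, s3} --0--> {s1, s3, s4}  [new]
{s1, s2, s3} --1--> {s1, s2}  [new]
{s1, s3} --0--> {s1, s3, s4}  [seen]
{s1, s3} --1--> {s1, s2}  [seen]
{s1, s3, s4} --0--> {s1, s3, s4}  [seen]
{s1, s3, s4} --1--> {s1, s2, s3}  [seen]
{s1, s2} --0--> {s1, s3}  [seen]
{s1, s2} --1--> {s2}  [seen]
Reachable DFA states: {s0}, {s0, s3, s4}, {s2}, {s1, s2, s3}, {s1, s3}, {s1, s3, s4}, {s1, s2}.
Accepting DFA states (contain an NFA accepting state): {s0}, {s0, s3, s4}, {s2}, {s1, s2, s3}, {s1, s3}, {s1, s3, s4}, {s1, s2}.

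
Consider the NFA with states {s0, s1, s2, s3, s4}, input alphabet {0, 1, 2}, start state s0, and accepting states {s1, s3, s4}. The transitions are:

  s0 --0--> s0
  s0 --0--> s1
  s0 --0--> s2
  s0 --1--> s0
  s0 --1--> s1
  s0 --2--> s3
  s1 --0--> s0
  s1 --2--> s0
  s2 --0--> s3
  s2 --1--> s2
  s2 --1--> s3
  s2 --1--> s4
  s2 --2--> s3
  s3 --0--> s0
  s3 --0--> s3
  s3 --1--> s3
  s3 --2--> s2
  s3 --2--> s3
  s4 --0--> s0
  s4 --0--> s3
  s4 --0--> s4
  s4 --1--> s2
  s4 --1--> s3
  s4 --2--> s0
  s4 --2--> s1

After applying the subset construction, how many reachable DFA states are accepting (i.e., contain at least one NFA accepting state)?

11

Start state of the DFA: {s0}.
{s0} --0--> {s0, s1, s2}  [new]
{s0} --1--> {s0, s1}  [new]
{s0} --2--> {s3}  [new]
{s0, s1, s2} --0--> {s0, s1, s2, s3}  [new]
{s0, s1, s2} --1--> {s0, s1, s2, s3, s4}  [new]
{s0, s1, s2} --2--> {s0, s3}  [new]
{s0, s1} --0--> {s0, s1, s2}  [seen]
{s0, s1} --1--> {s0, s1}  [seen]
{s0, s1} --2--> {s0, s3}  [seen]
{s3} --0--> {s0, s3}  [seen]
{s3} --1--> {s3}  [seen]
{s3} --2--> {s2, s3}  [new]
{s0, s1, s2, s3} --0--> {s0, s1, s2, s3}  [seen]
{s0, s1, s2, s3} --1--> {s0, s1, s2, s3, s4}  [seen]
{s0, s1, s2, s3} --2--> {s0, s2, s3}  [new]
{s0, s1, s2, s3, s4} --0--> {s0, s1, s2, s3, s4}  [seen]
{s0, s1, s2, s3, s4} --1--> {s0, s1, s2, s3, s4}  [seen]
{s0, s1, s2, s3, s4} --2--> {s0, s1, s2, s3}  [seen]
{s0, s3} --0--> {s0, s1, s2, s3}  [seen]
{s0, s3} --1--> {s0, s1, s3}  [new]
{s0, s3} --2--> {s2, s3}  [seen]
{s2, s3} --0--> {s0, s3}  [seen]
{s2, s3} --1--> {s2, s3, s4}  [new]
{s2, s3} --2--> {s2, s3}  [seen]
{s0, s2, s3} --0--> {s0, s1, s2, s3}  [seen]
{s0, s2, s3} --1--> {s0, s1, s2, s3, s4}  [seen]
{s0, s2, s3} --2--> {s2, s3}  [seen]
{s0, s1, s3} --0--> {s0, s1, s2, s3}  [seen]
{s0, s1, s3} --1--> {s0, s1, s3}  [seen]
{s0, s1, s3} --2--> {s0, s2, s3}  [seen]
{s2, s3, s4} --0--> {s0, s3, s4}  [new]
{s2, s3, s4} --1--> {s2, s3, s4}  [seen]
{s2, s3, s4} --2--> {s0, s1, s2, s3}  [seen]
{s0, s3, s4} --0--> {s0, s1, s2, s3, s4}  [seen]
{s0, s3, s4} --1--> {s0, s1, s2, s3}  [seen]
{s0, s3, s4} --2--> {s0, s1, s2, s3}  [seen]
Reachable DFA states: {s0}, {s0, s1, s2}, {s0, s1}, {s3}, {s0, s1, s2, s3}, {s0, s1, s2, s3, s4}, {s0, s3}, {s2, s3}, {s0, s2, s3}, {s0, s1, s3}, {s2, s3, s4}, {s0, s3, s4}.
Accepting DFA states (contain an NFA accepting state): {s0, s1, s2}, {s0, s1}, {s3}, {s0, s1, s2, s3}, {s0, s1, s2, s3, s4}, {s0, s3}, {s2, s3}, {s0, s2, s3}, {s0, s1, s3}, {s2, s3, s4}, {s0, s3, s4}.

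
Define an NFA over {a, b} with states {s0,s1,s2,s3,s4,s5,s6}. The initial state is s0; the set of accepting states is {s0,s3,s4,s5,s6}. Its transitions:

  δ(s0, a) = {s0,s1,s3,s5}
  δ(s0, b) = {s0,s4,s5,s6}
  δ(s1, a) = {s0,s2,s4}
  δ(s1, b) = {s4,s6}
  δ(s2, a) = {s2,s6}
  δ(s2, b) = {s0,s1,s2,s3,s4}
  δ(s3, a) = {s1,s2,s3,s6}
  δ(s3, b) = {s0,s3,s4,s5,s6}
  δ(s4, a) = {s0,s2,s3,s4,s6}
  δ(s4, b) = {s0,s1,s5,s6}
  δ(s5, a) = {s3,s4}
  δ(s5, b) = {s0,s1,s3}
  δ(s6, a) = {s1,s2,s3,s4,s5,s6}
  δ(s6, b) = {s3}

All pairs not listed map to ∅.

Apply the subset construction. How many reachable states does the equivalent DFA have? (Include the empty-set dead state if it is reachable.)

Start state of the DFA: {s0}.
{s0} --a--> {s0,s1,s3,s5}  [new]
{s0} --b--> {s0,s4,s5,s6}  [new]
{s0,s1,s3,s5} --a--> {s0,s1,s2,s3,s4,s5,s6}  [new]
{s0,s1,s3,s5} --b--> {s0,s1,s3,s4,s5,s6}  [new]
{s0,s4,s5,s6} --a--> {s0,s1,s2,s3,s4,s5,s6}  [seen]
{s0,s4,s5,s6} --b--> {s0,s1,s3,s4,s5,s6}  [seen]
{s0,s1,s2,s3,s4,s5,s6} --a--> {s0,s1,s2,s3,s4,s5,s6}  [seen]
{s0,s1,s2,s3,s4,s5,s6} --b--> {s0,s1,s2,s3,s4,s5,s6}  [seen]
{s0,s1,s3,s4,s5,s6} --a--> {s0,s1,s2,s3,s4,s5,s6}  [seen]
{s0,s1,s3,s4,s5,s6} --b--> {s0,s1,s3,s4,s5,s6}  [seen]
Reachable DFA states: {s0}, {s0,s1,s3,s5}, {s0,s4,s5,s6}, {s0,s1,s2,s3,s4,s5,s6}, {s0,s1,s3,s4,s5,s6}.

5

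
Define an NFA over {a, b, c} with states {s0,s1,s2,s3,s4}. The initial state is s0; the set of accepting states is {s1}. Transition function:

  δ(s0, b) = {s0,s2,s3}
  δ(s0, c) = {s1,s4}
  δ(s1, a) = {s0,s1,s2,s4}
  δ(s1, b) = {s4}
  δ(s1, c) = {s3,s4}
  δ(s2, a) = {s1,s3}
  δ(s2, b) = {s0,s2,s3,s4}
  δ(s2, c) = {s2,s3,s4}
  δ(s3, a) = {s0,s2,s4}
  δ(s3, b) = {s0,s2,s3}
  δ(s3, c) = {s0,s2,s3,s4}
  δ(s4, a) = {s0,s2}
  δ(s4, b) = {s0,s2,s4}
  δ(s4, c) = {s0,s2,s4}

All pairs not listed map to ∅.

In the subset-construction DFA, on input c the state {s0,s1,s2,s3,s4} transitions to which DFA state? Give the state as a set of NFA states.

{s0,s1,s2,s3,s4}

δ(s0,c) = {s1,s4}; δ(s1,c) = {s3,s4}; δ(s2,c) = {s2,s3,s4}; δ(s3,c) = {s0,s2,s3,s4}; δ(s4,c) = {s0,s2,s4}.
Union: {s0,s1,s2,s3,s4}.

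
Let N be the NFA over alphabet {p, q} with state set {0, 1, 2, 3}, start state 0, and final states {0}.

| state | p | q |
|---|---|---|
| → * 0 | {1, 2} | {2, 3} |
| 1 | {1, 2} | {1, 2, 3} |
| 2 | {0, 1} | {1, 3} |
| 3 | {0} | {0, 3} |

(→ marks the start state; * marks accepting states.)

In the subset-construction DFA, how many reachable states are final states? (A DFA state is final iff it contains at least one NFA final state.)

5

Start state of the DFA: {0}.
{0} --p--> {1, 2}  [new]
{0} --q--> {2, 3}  [new]
{1, 2} --p--> {0, 1, 2}  [new]
{1, 2} --q--> {1, 2, 3}  [new]
{2, 3} --p--> {0, 1}  [new]
{2, 3} --q--> {0, 1, 3}  [new]
{0, 1, 2} --p--> {0, 1, 2}  [seen]
{0, 1, 2} --q--> {1, 2, 3}  [seen]
{1, 2, 3} --p--> {0, 1, 2}  [seen]
{1, 2, 3} --q--> {0, 1, 2, 3}  [new]
{0, 1} --p--> {1, 2}  [seen]
{0, 1} --q--> {1, 2, 3}  [seen]
{0, 1, 3} --p--> {0, 1, 2}  [seen]
{0, 1, 3} --q--> {0, 1, 2, 3}  [seen]
{0, 1, 2, 3} --p--> {0, 1, 2}  [seen]
{0, 1, 2, 3} --q--> {0, 1, 2, 3}  [seen]
Reachable DFA states: {0}, {1, 2}, {2, 3}, {0, 1, 2}, {1, 2, 3}, {0, 1}, {0, 1, 3}, {0, 1, 2, 3}.
Accepting DFA states (contain an NFA accepting state): {0}, {0, 1, 2}, {0, 1}, {0, 1, 3}, {0, 1, 2, 3}.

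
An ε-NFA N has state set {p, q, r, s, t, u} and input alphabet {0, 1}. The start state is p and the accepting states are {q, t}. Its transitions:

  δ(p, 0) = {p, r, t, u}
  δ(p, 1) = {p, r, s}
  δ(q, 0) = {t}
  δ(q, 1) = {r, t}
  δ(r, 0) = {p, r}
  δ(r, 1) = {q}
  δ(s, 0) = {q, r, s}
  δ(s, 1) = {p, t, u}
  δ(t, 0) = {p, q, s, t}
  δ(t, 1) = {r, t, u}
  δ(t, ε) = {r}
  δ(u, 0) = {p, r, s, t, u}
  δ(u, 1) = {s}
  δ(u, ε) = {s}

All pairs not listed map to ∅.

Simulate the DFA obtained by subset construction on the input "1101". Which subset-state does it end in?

Start: {p}.
δ(p,1) = {p, r, s}.
Union: {p, r, s}.
After 1: {p, r, s}.
δ(p,1) = {p, r, s}; δ(r,1) = {q}; δ(s,1) = {p, t, u}.
Union: {p, q, r, s, t, u}.
After 1: {p, q, r, s, t, u}.
δ(p,0) = {p, r, t, u}; δ(q,0) = {t}; δ(r,0) = {p, r}; δ(s,0) = {q, r, s}; δ(t,0) = {p, q, s, t}; δ(u,0) = {p, r, s, t, u}.
Union: {p, q, r, s, t, u}.
After 0: {p, q, r, s, t, u}.
δ(p,1) = {p, r, s}; δ(q,1) = {r, t}; δ(r,1) = {q}; δ(s,1) = {p, t, u}; δ(t,1) = {r, t, u}; δ(u,1) = {s}.
Union: {p, q, r, s, t, u}.
After 1: {p, q, r, s, t, u}.

{p, q, r, s, t, u}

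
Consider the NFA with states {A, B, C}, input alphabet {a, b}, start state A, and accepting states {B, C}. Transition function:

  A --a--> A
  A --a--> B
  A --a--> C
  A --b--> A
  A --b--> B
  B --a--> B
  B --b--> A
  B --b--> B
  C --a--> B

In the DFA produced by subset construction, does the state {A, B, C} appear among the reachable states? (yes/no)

yes

Start state of the DFA: {A}.
{A} --a--> {A, B, C}  [new]
{A} --b--> {A, B}  [new]
{A, B, C} --a--> {A, B, C}  [seen]
{A, B, C} --b--> {A, B}  [seen]
{A, B} --a--> {A, B, C}  [seen]
{A, B} --b--> {A, B}  [seen]
Reachable DFA states: {A}, {A, B, C}, {A, B}.
{A, B, C} is among them.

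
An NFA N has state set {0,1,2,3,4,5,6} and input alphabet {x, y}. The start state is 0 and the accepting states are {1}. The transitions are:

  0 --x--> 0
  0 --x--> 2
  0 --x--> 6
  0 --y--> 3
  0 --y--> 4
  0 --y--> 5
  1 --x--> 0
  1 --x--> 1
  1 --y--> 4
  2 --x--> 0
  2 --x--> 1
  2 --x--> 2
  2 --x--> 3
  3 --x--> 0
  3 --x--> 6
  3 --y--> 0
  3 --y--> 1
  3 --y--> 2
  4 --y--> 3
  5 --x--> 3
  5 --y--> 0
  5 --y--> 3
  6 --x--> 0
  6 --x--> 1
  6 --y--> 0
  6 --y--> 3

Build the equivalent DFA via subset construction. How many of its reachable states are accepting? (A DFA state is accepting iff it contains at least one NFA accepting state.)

Start state of the DFA: {0}.
{0} --x--> {0,2,6}  [new]
{0} --y--> {3,4,5}  [new]
{0,2,6} --x--> {0,1,2,3,6}  [new]
{0,2,6} --y--> {0,3,4,5}  [new]
{3,4,5} --x--> {0,3,6}  [new]
{3,4,5} --y--> {0,1,2,3}  [new]
{0,1,2,3,6} --x--> {0,1,2,3,6}  [seen]
{0,1,2,3,6} --y--> {0,1,2,3,4,5}  [new]
{0,3,4,5} --x--> {0,2,3,6}  [new]
{0,3,4,5} --y--> {0,1,2,3,4,5}  [seen]
{0,3,6} --x--> {0,1,2,6}  [new]
{0,3,6} --y--> {0,1,2,3,4,5}  [seen]
{0,1,2,3} --x--> {0,1,2,3,6}  [seen]
{0,1,2,3} --y--> {0,1,2,3,4,5}  [seen]
{0,1,2,3,4,5} --x--> {0,1,2,3,6}  [seen]
{0,1,2,3,4,5} --y--> {0,1,2,3,4,5}  [seen]
{0,2,3,6} --x--> {0,1,2,3,6}  [seen]
{0,2,3,6} --y--> {0,1,2,3,4,5}  [seen]
{0,1,2,6} --x--> {0,1,2,3,6}  [seen]
{0,1,2,6} --y--> {0,3,4,5}  [seen]
Reachable DFA states: {0}, {0,2,6}, {3,4,5}, {0,1,2,3,6}, {0,3,4,5}, {0,3,6}, {0,1,2,3}, {0,1,2,3,4,5}, {0,2,3,6}, {0,1,2,6}.
Accepting DFA states (contain an NFA accepting state): {0,1,2,3,6}, {0,1,2,3}, {0,1,2,3,4,5}, {0,1,2,6}.

4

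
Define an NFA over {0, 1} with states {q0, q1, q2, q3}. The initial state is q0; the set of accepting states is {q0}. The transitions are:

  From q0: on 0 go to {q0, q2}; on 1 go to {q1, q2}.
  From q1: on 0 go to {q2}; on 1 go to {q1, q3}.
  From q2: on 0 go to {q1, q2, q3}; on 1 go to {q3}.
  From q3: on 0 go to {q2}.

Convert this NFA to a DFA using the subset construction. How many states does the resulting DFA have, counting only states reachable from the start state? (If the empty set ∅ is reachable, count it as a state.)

9

Start state of the DFA: {q0}.
{q0} --0--> {q0, q2}  [new]
{q0} --1--> {q1, q2}  [new]
{q0, q2} --0--> {q0, q1, q2, q3}  [new]
{q0, q2} --1--> {q1, q2, q3}  [new]
{q1, q2} --0--> {q1, q2, q3}  [seen]
{q1, q2} --1--> {q1, q3}  [new]
{q0, q1, q2, q3} --0--> {q0, q1, q2, q3}  [seen]
{q0, q1, q2, q3} --1--> {q1, q2, q3}  [seen]
{q1, q2, q3} --0--> {q1, q2, q3}  [seen]
{q1, q2, q3} --1--> {q1, q3}  [seen]
{q1, q3} --0--> {q2}  [new]
{q1, q3} --1--> {q1, q3}  [seen]
{q2} --0--> {q1, q2, q3}  [seen]
{q2} --1--> {q3}  [new]
{q3} --0--> {q2}  [seen]
{q3} --1--> ∅  [new]
∅ --0--> ∅  [seen]
∅ --1--> ∅  [seen]
Reachable DFA states: {q0}, {q0, q2}, {q1, q2}, {q0, q1, q2, q3}, {q1, q2, q3}, {q1, q3}, {q2}, {q3}, ∅.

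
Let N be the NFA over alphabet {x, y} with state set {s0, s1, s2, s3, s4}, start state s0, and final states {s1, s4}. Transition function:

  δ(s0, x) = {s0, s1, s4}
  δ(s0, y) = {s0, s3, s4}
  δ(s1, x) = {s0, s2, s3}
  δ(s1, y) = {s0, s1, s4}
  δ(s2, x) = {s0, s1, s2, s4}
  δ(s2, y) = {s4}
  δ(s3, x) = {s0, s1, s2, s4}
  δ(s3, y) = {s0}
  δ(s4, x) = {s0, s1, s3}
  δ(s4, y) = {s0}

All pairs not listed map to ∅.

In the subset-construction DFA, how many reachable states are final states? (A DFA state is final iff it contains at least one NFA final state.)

4

Start state of the DFA: {s0}.
{s0} --x--> {s0, s1, s4}  [new]
{s0} --y--> {s0, s3, s4}  [new]
{s0, s1, s4} --x--> {s0, s1, s2, s3, s4}  [new]
{s0, s1, s4} --y--> {s0, s1, s3, s4}  [new]
{s0, s3, s4} --x--> {s0, s1, s2, s3, s4}  [seen]
{s0, s3, s4} --y--> {s0, s3, s4}  [seen]
{s0, s1, s2, s3, s4} --x--> {s0, s1, s2, s3, s4}  [seen]
{s0, s1, s2, s3, s4} --y--> {s0, s1, s3, s4}  [seen]
{s0, s1, s3, s4} --x--> {s0, s1, s2, s3, s4}  [seen]
{s0, s1, s3, s4} --y--> {s0, s1, s3, s4}  [seen]
Reachable DFA states: {s0}, {s0, s1, s4}, {s0, s3, s4}, {s0, s1, s2, s3, s4}, {s0, s1, s3, s4}.
Accepting DFA states (contain an NFA accepting state): {s0, s1, s4}, {s0, s3, s4}, {s0, s1, s2, s3, s4}, {s0, s1, s3, s4}.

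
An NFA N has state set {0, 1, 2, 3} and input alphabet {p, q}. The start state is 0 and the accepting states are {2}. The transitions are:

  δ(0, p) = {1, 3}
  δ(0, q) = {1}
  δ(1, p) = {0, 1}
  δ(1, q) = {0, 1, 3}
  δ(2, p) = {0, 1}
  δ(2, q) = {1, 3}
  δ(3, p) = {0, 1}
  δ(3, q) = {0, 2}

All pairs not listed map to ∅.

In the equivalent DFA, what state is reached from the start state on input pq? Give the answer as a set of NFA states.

{0, 1, 2, 3}

Start: {0}.
δ(0,p) = {1, 3}.
Union: {1, 3}.
After p: {1, 3}.
δ(1,q) = {0, 1, 3}; δ(3,q) = {0, 2}.
Union: {0, 1, 2, 3}.
After q: {0, 1, 2, 3}.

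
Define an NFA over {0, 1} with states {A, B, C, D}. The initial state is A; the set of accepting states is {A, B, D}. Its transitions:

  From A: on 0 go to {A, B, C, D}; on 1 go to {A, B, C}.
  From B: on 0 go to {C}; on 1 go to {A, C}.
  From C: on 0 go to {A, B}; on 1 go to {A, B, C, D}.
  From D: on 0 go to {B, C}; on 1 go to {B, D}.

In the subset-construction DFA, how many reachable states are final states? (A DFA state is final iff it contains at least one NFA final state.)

Start state of the DFA: {A}.
{A} --0--> {A, B, C, D}  [new]
{A} --1--> {A, B, C}  [new]
{A, B, C, D} --0--> {A, B, C, D}  [seen]
{A, B, C, D} --1--> {A, B, C, D}  [seen]
{A, B, C} --0--> {A, B, C, D}  [seen]
{A, B, C} --1--> {A, B, C, D}  [seen]
Reachable DFA states: {A}, {A, B, C, D}, {A, B, C}.
Accepting DFA states (contain an NFA accepting state): {A}, {A, B, C, D}, {A, B, C}.

3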